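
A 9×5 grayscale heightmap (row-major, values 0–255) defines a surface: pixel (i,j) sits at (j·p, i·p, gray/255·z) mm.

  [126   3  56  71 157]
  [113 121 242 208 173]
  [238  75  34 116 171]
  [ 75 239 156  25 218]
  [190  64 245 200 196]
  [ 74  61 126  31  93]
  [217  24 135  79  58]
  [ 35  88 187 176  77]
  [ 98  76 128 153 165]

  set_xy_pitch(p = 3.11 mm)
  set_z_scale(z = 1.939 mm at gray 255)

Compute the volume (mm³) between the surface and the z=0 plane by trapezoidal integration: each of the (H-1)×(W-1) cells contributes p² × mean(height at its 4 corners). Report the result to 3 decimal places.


292.418

height_mm = gray/255 × 1.939; cell vol = 3.11² × mean(4 corners)
unit = 3.11² × 1.939 / (4×255) = 0.0183865 mm³ per gray-sum
row 0: Σ corner-gray over 4 cells = 1971  → 36.2397
row 1: Σ corner-gray over 4 cells = 2287  → 42.0499
row 2: Σ corner-gray over 4 cells = 1992  → 36.6259
row 3: Σ corner-gray over 4 cells = 2537  → 46.6465
row 4: Σ corner-gray over 4 cells = 2007  → 36.9017
row 5: Σ corner-gray over 4 cells = 1354  → 24.8953
row 6: Σ corner-gray over 4 cells = 1765  → 32.4521
row 7: Σ corner-gray over 4 cells = 1991  → 36.6075
Σ rows: total corner-gray = 15904  → 292.4185 mm³


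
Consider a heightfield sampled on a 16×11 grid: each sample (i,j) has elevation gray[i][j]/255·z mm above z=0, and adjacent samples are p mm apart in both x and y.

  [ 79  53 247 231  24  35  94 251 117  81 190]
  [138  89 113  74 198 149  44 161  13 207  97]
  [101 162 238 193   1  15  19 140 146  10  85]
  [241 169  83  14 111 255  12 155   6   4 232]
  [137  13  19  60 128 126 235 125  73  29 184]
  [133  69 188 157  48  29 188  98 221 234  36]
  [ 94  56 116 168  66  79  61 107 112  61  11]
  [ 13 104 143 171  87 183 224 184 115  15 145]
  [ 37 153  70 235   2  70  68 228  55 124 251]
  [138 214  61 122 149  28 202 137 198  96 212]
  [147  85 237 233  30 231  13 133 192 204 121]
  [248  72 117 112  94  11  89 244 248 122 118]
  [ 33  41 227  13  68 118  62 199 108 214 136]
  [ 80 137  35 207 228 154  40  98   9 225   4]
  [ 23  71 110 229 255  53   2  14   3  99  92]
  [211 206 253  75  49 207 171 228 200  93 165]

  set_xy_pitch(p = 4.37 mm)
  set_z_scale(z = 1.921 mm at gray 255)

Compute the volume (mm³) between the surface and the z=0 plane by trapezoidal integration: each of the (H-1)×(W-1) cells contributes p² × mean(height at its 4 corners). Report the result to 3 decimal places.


height_mm = gray/255 × 1.921; cell vol = 4.37² × mean(4 corners)
unit = 4.37² × 1.921 / (4×255) = 0.0359658 mm³ per gray-sum
row 0: Σ corner-gray over 10 cells = 4866  → 175.0097
row 1: Σ corner-gray over 10 cells = 4365  → 156.9908
row 2: Σ corner-gray over 10 cells = 4125  → 148.3590
row 3: Σ corner-gray over 10 cells = 4028  → 144.8704
row 4: Σ corner-gray over 10 cells = 4570  → 164.3638
row 5: Σ corner-gray over 10 cells = 4390  → 157.8900
row 6: Σ corner-gray over 10 cells = 4367  → 157.0628
row 7: Σ corner-gray over 10 cells = 4908  → 176.5203
row 8: Σ corner-gray over 10 cells = 5062  → 182.0590
row 9: Σ corner-gray over 10 cells = 5748  → 206.7316
row 10: Σ corner-gray over 10 cells = 5568  → 200.2577
row 11: Σ corner-gray over 10 cells = 4853  → 174.5422
row 12: Σ corner-gray over 10 cells = 4619  → 166.1262
row 13: Σ corner-gray over 10 cells = 4137  → 148.7906
row 14: Σ corner-gray over 10 cells = 5127  → 184.3968
Σ rows: total corner-gray = 70733  → 2543.9709 mm³

2543.971


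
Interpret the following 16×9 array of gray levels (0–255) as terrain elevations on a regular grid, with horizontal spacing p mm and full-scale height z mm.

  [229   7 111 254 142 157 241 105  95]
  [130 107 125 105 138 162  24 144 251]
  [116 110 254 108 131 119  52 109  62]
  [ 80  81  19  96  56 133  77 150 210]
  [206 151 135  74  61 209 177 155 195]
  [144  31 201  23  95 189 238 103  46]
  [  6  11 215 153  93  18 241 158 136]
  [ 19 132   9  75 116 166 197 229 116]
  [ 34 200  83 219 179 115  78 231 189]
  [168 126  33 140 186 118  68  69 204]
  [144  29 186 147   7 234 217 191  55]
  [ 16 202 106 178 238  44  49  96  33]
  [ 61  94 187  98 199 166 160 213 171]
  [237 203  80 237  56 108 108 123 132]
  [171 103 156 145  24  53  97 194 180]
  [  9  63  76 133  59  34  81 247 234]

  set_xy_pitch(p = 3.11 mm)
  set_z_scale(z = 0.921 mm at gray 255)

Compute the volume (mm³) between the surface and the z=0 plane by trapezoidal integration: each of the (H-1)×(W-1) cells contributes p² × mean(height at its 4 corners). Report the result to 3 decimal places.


height_mm = gray/255 × 0.921; cell vol = 3.11² × mean(4 corners)
unit = 3.11² × 0.921 / (4×255) = 0.00873334 mm³ per gray-sum
row 0: Σ corner-gray over 8 cells = 4349  → 37.9813
row 1: Σ corner-gray over 8 cells = 3935  → 34.3657
row 2: Σ corner-gray over 8 cells = 3458  → 30.1999
row 3: Σ corner-gray over 8 cells = 3839  → 33.5273
row 4: Σ corner-gray over 8 cells = 4275  → 37.3350
row 5: Σ corner-gray over 8 cells = 3870  → 33.7980
row 6: Σ corner-gray over 8 cells = 3903  → 34.0862
row 7: Σ corner-gray over 8 cells = 4416  → 38.5664
row 8: Σ corner-gray over 8 cells = 4285  → 37.4224
row 9: Σ corner-gray over 8 cells = 4073  → 35.5709
row 10: Σ corner-gray over 8 cells = 4096  → 35.7717
row 11: Σ corner-gray over 8 cells = 4341  → 37.9114
row 12: Σ corner-gray over 8 cells = 4665  → 40.7410
row 13: Σ corner-gray over 8 cells = 4094  → 35.7543
row 14: Σ corner-gray over 8 cells = 3524  → 30.7763
Σ rows: total corner-gray = 61123  → 533.8078 mm³

533.808


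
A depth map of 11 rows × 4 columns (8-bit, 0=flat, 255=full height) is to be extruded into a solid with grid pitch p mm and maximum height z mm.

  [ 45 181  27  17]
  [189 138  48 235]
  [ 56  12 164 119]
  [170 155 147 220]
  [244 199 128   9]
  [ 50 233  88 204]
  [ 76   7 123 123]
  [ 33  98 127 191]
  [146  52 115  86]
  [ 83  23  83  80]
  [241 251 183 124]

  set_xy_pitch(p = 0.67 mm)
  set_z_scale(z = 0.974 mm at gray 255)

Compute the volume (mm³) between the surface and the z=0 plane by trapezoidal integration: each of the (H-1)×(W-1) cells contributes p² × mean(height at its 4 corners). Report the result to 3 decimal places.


height_mm = gray/255 × 0.974; cell vol = 0.67² × mean(4 corners)
unit = 0.67² × 0.974 / (4×255) = 0.000428655 mm³ per gray-sum
row 0: Σ corner-gray over 3 cells = 1274  → 0.5461
row 1: Σ corner-gray over 3 cells = 1323  → 0.5671
row 2: Σ corner-gray over 3 cells = 1521  → 0.6520
row 3: Σ corner-gray over 3 cells = 1901  → 0.8149
row 4: Σ corner-gray over 3 cells = 1803  → 0.7729
row 5: Σ corner-gray over 3 cells = 1355  → 0.5808
row 6: Σ corner-gray over 3 cells = 1133  → 0.4857
row 7: Σ corner-gray over 3 cells = 1240  → 0.5315
row 8: Σ corner-gray over 3 cells = 941  → 0.4034
row 9: Σ corner-gray over 3 cells = 1608  → 0.6893
Σ rows: total corner-gray = 14099  → 6.0436 mm³

6.044


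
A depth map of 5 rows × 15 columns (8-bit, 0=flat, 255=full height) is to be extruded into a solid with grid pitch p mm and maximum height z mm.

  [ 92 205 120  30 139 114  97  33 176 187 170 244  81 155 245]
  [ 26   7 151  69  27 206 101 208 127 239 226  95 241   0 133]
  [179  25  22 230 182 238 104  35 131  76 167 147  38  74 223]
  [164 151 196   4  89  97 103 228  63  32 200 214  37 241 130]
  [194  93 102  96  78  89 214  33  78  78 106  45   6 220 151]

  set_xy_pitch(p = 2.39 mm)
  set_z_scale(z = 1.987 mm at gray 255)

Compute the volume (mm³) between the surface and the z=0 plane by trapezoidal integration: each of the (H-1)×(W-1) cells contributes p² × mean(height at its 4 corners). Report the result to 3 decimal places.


307.717

height_mm = gray/255 × 1.987; cell vol = 2.39² × mean(4 corners)
unit = 2.39² × 1.987 / (4×255) = 0.0111274 mm³ per gray-sum
row 0: Σ corner-gray over 14 cells = 7392  → 82.2537
row 1: Σ corner-gray over 14 cells = 6893  → 76.7011
row 2: Σ corner-gray over 14 cells = 6944  → 77.2686
row 3: Σ corner-gray over 14 cells = 6425  → 71.4935
Σ rows: total corner-gray = 27654  → 307.7170 mm³


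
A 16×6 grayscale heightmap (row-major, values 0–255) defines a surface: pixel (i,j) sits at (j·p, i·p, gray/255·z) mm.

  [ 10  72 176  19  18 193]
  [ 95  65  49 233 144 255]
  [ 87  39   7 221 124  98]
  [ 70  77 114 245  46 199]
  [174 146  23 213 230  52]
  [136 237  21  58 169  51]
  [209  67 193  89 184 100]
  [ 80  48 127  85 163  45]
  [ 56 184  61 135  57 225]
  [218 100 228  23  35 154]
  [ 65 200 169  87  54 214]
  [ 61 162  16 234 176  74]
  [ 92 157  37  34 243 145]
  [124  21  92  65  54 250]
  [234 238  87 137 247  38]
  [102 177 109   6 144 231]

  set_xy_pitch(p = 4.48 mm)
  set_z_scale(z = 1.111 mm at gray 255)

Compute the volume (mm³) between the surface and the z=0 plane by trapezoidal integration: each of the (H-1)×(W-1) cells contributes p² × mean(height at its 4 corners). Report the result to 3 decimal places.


790.931

height_mm = gray/255 × 1.111; cell vol = 4.48² × mean(4 corners)
unit = 4.48² × 1.111 / (4×255) = 0.021861 mm³ per gray-sum
row 0: Σ corner-gray over 5 cells = 2105  → 46.0174
row 1: Σ corner-gray over 5 cells = 2299  → 50.2584
row 2: Σ corner-gray over 5 cells = 2200  → 48.0942
row 3: Σ corner-gray over 5 cells = 2683  → 58.6530
row 4: Σ corner-gray over 5 cells = 2607  → 56.9916
row 5: Σ corner-gray over 5 cells = 2532  → 55.3520
row 6: Σ corner-gray over 5 cells = 2346  → 51.2859
row 7: Σ corner-gray over 5 cells = 2126  → 46.4765
row 8: Σ corner-gray over 5 cells = 2299  → 50.2584
row 9: Σ corner-gray over 5 cells = 2443  → 53.4064
row 10: Σ corner-gray over 5 cells = 2610  → 57.0572
row 11: Σ corner-gray over 5 cells = 2490  → 54.4339
row 12: Σ corner-gray over 5 cells = 2017  → 44.0936
row 13: Σ corner-gray over 5 cells = 2528  → 55.2646
row 14: Σ corner-gray over 5 cells = 2895  → 63.2876
Σ rows: total corner-gray = 36180  → 790.9308 mm³


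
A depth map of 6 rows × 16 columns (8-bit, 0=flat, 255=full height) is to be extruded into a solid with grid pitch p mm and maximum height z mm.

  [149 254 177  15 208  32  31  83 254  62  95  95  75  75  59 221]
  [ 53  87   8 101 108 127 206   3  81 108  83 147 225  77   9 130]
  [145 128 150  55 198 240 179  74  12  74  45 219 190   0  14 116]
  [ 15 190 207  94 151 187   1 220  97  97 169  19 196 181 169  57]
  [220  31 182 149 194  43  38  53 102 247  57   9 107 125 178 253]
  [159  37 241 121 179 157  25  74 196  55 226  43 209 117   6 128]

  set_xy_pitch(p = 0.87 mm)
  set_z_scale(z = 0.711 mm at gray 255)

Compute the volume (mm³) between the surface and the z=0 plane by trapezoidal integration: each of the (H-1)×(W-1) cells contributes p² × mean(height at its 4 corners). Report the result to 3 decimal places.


18.361

height_mm = gray/255 × 0.711; cell vol = 0.87² × mean(4 corners)
unit = 0.87² × 0.711 / (4×255) = 0.000527604 mm³ per gray-sum
row 0: Σ corner-gray over 15 cells = 6323  → 3.3360
row 1: Σ corner-gray over 15 cells = 6340  → 3.3450
row 2: Σ corner-gray over 15 cells = 7445  → 3.9280
row 3: Σ corner-gray over 15 cells = 7531  → 3.9734
row 4: Σ corner-gray over 15 cells = 7162  → 3.7787
Σ rows: total corner-gray = 34801  → 18.3611 mm³


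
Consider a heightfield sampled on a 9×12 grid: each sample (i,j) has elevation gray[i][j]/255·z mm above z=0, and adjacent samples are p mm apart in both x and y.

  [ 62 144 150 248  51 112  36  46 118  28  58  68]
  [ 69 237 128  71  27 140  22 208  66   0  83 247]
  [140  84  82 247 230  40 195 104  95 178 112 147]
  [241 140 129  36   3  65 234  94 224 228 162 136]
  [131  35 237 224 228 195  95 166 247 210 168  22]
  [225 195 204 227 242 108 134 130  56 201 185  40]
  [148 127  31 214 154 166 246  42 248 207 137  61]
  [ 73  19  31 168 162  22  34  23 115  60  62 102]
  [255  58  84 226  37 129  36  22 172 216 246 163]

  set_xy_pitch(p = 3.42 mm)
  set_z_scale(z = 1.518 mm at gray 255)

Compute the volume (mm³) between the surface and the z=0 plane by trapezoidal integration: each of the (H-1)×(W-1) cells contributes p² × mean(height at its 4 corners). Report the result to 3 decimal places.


height_mm = gray/255 × 1.518; cell vol = 3.42² × mean(4 corners)
unit = 3.42² × 1.518 / (4×255) = 0.017407 mm³ per gray-sum
row 0: Σ corner-gray over 11 cells = 4392  → 76.4515
row 1: Σ corner-gray over 11 cells = 5301  → 92.2745
row 2: Σ corner-gray over 11 cells = 6028  → 104.9294
row 3: Σ corner-gray over 11 cells = 6770  → 117.8454
row 4: Σ corner-gray over 11 cells = 7392  → 128.6725
row 5: Σ corner-gray over 11 cells = 6982  → 121.5356
row 6: Σ corner-gray over 11 cells = 4920  → 85.6424
row 7: Σ corner-gray over 11 cells = 4437  → 77.2348
Σ rows: total corner-gray = 46222  → 804.5861 mm³

804.586


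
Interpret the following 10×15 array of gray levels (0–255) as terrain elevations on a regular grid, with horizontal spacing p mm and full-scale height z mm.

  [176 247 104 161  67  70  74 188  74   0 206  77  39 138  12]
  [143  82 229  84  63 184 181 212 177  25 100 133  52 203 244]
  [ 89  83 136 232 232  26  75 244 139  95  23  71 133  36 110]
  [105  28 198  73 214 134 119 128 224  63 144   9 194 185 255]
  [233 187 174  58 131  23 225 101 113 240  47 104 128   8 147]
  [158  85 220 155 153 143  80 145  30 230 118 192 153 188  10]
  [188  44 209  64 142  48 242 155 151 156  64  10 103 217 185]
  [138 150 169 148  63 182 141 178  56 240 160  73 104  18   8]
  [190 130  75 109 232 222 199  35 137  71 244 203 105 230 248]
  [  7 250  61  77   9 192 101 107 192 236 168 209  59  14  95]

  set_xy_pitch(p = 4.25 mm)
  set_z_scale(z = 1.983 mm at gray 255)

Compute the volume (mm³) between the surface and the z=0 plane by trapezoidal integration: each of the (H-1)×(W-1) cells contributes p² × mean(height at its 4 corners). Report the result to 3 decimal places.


2321.986

height_mm = gray/255 × 1.983; cell vol = 4.25² × mean(4 corners)
unit = 4.25² × 1.983 / (4×255) = 0.0351156 mm³ per gray-sum
row 0: Σ corner-gray over 14 cells = 6915  → 242.8245
row 1: Σ corner-gray over 14 cells = 7086  → 248.8293
row 2: Σ corner-gray over 14 cells = 7035  → 247.0384
row 3: Σ corner-gray over 14 cells = 7244  → 254.3776
row 4: Σ corner-gray over 14 cells = 7410  → 260.2068
row 5: Σ corner-gray over 14 cells = 7535  → 264.5962
row 6: Σ corner-gray over 14 cells = 7093  → 249.0751
row 7: Σ corner-gray over 14 cells = 7932  → 278.5371
row 8: Σ corner-gray over 14 cells = 7874  → 276.5004
Σ rows: total corner-gray = 66124  → 2321.9856 mm³


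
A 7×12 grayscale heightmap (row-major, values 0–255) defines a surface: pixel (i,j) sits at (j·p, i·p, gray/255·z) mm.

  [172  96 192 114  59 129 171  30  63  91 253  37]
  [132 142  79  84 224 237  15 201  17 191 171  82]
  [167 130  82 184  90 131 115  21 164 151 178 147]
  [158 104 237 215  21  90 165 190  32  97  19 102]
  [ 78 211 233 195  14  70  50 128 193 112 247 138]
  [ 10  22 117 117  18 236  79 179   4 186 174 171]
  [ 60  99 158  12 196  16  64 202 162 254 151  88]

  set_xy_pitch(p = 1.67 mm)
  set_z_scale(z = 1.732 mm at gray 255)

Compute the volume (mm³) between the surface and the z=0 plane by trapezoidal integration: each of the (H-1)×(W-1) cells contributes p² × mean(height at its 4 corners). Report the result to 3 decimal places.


157.219

height_mm = gray/255 × 1.732; cell vol = 1.67² × mean(4 corners)
unit = 1.67² × 1.732 / (4×255) = 0.00473566 mm³ per gray-sum
row 0: Σ corner-gray over 11 cells = 5541  → 26.2403
row 1: Σ corner-gray over 11 cells = 5742  → 27.1922
row 2: Σ corner-gray over 11 cells = 5406  → 25.6010
row 3: Σ corner-gray over 11 cells = 5722  → 27.0975
row 4: Σ corner-gray over 11 cells = 5567  → 26.3634
row 5: Σ corner-gray over 11 cells = 5221  → 24.7249
Σ rows: total corner-gray = 33199  → 157.2192 mm³


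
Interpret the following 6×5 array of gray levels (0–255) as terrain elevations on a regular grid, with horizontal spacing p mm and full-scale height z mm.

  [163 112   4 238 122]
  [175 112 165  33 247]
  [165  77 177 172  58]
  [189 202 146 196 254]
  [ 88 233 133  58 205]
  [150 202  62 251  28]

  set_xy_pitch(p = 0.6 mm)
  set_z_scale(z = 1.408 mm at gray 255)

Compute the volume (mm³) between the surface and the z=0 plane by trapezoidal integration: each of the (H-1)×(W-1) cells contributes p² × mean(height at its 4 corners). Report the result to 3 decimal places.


height_mm = gray/255 × 1.408; cell vol = 0.6² × mean(4 corners)
unit = 0.6² × 1.408 / (4×255) = 0.000496941 mm³ per gray-sum
row 0: Σ corner-gray over 4 cells = 2035  → 1.0113
row 1: Σ corner-gray over 4 cells = 2117  → 1.0520
row 2: Σ corner-gray over 4 cells = 2606  → 1.2950
row 3: Σ corner-gray over 4 cells = 2672  → 1.3278
row 4: Σ corner-gray over 4 cells = 2349  → 1.1673
Σ rows: total corner-gray = 11779  → 5.8535 mm³

5.853


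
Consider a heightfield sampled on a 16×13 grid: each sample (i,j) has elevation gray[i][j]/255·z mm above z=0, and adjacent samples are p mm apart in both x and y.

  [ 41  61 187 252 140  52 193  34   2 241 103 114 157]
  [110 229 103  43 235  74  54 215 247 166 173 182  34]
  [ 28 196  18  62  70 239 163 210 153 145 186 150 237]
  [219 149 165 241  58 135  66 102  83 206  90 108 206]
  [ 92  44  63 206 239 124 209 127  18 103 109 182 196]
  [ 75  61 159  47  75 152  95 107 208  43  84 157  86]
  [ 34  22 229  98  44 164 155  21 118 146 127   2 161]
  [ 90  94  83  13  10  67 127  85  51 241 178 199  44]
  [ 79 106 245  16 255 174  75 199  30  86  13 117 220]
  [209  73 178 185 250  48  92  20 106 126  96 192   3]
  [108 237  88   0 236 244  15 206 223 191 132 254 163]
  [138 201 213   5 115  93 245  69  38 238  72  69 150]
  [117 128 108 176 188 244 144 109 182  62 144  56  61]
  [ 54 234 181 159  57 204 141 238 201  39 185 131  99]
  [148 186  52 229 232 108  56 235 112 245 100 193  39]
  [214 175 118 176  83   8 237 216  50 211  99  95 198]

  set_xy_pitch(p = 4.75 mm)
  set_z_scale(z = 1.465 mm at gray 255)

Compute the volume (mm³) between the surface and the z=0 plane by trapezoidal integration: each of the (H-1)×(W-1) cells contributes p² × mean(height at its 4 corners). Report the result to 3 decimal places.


height_mm = gray/255 × 1.465; cell vol = 4.75² × mean(4 corners)
unit = 4.75² × 1.465 / (4×255) = 0.0324059 mm³ per gray-sum
row 0: Σ corner-gray over 12 cells = 6542  → 211.9997
row 1: Σ corner-gray over 12 cells = 7035  → 227.9758
row 2: Σ corner-gray over 12 cells = 6680  → 216.4717
row 3: Σ corner-gray over 12 cells = 6367  → 206.3286
row 4: Σ corner-gray over 12 cells = 5673  → 183.8389
row 5: Σ corner-gray over 12 cells = 4984  → 161.5112
row 6: Σ corner-gray over 12 cells = 4877  → 158.0438
row 7: Σ corner-gray over 12 cells = 5361  → 173.7283
row 8: Σ corner-gray over 12 cells = 5875  → 190.3849
row 9: Σ corner-gray over 12 cells = 6867  → 222.5316
row 10: Σ corner-gray over 12 cells = 6927  → 224.4760
row 11: Σ corner-gray over 12 cells = 6264  → 202.9908
row 12: Σ corner-gray over 12 cells = 6953  → 225.3185
row 13: Σ corner-gray over 12 cells = 7376  → 239.0262
row 14: Σ corner-gray over 12 cells = 7031  → 227.8462
Σ rows: total corner-gray = 94812  → 3072.4723 mm³

3072.472


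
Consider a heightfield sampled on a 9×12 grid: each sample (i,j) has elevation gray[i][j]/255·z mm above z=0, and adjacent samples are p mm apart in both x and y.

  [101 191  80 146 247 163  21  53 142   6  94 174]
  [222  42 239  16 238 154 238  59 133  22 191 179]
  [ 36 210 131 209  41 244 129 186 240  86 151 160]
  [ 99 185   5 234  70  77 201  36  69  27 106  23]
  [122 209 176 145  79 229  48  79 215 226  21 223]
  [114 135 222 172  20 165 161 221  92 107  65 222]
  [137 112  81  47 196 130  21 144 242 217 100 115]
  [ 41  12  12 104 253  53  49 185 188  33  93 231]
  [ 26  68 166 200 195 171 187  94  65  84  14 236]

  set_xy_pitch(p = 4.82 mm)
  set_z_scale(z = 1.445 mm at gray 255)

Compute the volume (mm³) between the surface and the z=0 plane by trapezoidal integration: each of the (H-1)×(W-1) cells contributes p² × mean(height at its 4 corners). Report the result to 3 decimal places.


1489.985

height_mm = gray/255 × 1.445; cell vol = 4.82² × mean(4 corners)
unit = 4.82² × 1.445 / (4×255) = 0.0329126 mm³ per gray-sum
row 0: Σ corner-gray over 11 cells = 5626  → 185.1661
row 1: Σ corner-gray over 11 cells = 6515  → 214.4254
row 2: Σ corner-gray over 11 cells = 5592  → 184.0471
row 3: Σ corner-gray over 11 cells = 5341  → 175.7860
row 4: Σ corner-gray over 11 cells = 6255  → 205.8681
row 5: Σ corner-gray over 11 cells = 5888  → 193.7892
row 6: Σ corner-gray over 11 cells = 5068  → 166.8009
row 7: Σ corner-gray over 11 cells = 4986  → 164.1021
Σ rows: total corner-gray = 45271  → 1489.9848 mm³


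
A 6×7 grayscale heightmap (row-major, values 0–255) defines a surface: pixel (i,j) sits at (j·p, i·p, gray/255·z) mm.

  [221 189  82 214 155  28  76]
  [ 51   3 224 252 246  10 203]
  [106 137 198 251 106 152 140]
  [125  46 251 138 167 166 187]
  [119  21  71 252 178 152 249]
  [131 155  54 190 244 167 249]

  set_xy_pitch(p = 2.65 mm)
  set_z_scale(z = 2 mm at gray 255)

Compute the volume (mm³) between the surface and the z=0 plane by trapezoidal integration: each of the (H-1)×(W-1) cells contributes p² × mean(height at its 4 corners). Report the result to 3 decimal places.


248.913

height_mm = gray/255 × 2; cell vol = 2.65² × mean(4 corners)
unit = 2.65² × 2 / (4×255) = 0.0137696 mm³ per gray-sum
row 0: Σ corner-gray over 6 cells = 3357  → 46.2246
row 1: Σ corner-gray over 6 cells = 3658  → 50.3692
row 2: Σ corner-gray over 6 cells = 3782  → 52.0767
row 3: Σ corner-gray over 6 cells = 3564  → 49.0749
row 4: Σ corner-gray over 6 cells = 3716  → 51.1679
Σ rows: total corner-gray = 18077  → 248.9132 mm³


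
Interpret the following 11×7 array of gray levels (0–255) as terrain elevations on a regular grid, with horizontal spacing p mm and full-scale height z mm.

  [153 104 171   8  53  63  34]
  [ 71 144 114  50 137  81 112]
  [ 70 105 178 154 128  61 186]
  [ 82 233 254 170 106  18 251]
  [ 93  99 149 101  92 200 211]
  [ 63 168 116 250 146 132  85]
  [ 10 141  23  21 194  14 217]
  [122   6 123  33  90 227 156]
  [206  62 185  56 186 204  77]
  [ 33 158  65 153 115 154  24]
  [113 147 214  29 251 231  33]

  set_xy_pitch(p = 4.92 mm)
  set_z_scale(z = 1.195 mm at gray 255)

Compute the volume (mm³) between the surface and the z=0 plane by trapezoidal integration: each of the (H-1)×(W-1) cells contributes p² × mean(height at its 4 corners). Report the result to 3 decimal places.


height_mm = gray/255 × 1.195; cell vol = 4.92² × mean(4 corners)
unit = 4.92² × 1.195 / (4×255) = 0.0283595 mm³ per gray-sum
row 0: Σ corner-gray over 6 cells = 2220  → 62.9580
row 1: Σ corner-gray over 6 cells = 2743  → 77.7900
row 2: Σ corner-gray over 6 cells = 3403  → 96.5072
row 3: Σ corner-gray over 6 cells = 3481  → 98.7193
row 4: Σ corner-gray over 6 cells = 3358  → 95.2311
row 5: Σ corner-gray over 6 cells = 2785  → 78.9811
row 6: Σ corner-gray over 6 cells = 2249  → 63.7804
row 7: Σ corner-gray over 6 cells = 2905  → 82.3842
row 8: Σ corner-gray over 6 cells = 3016  → 85.5321
row 9: Σ corner-gray over 6 cells = 3237  → 91.7996
Σ rows: total corner-gray = 29397  → 833.6830 mm³

833.683


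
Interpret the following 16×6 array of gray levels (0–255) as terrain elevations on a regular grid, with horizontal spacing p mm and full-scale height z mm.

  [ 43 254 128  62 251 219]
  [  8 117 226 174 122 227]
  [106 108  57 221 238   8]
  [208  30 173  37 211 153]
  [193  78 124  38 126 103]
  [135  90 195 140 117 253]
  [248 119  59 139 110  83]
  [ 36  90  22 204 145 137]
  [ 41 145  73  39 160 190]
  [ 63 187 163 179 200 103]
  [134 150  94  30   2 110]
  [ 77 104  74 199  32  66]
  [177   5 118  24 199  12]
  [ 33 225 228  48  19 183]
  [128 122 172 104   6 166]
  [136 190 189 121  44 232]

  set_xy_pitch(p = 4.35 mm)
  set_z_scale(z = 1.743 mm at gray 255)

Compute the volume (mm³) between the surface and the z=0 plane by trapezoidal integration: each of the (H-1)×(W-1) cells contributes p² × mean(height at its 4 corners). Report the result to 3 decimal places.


height_mm = gray/255 × 1.743; cell vol = 4.35² × mean(4 corners)
unit = 4.35² × 1.743 / (4×255) = 0.0323352 mm³ per gray-sum
row 0: Σ corner-gray over 5 cells = 3165  → 102.3409
row 1: Σ corner-gray over 5 cells = 2875  → 92.9637
row 2: Σ corner-gray over 5 cells = 2625  → 84.8799
row 3: Σ corner-gray over 5 cells = 2291  → 74.0800
row 4: Σ corner-gray over 5 cells = 2500  → 80.8380
row 5: Σ corner-gray over 5 cells = 2657  → 85.9147
row 6: Σ corner-gray over 5 cells = 2280  → 73.7243
row 7: Σ corner-gray over 5 cells = 2160  → 69.8441
row 8: Σ corner-gray over 5 cells = 2689  → 86.9494
row 9: Σ corner-gray over 5 cells = 2420  → 78.2512
row 10: Σ corner-gray over 5 cells = 1757  → 56.8130
row 11: Σ corner-gray over 5 cells = 1842  → 59.5615
row 12: Σ corner-gray over 5 cells = 2137  → 69.1004
row 13: Σ corner-gray over 5 cells = 2358  → 76.2464
row 14: Σ corner-gray over 5 cells = 2558  → 82.7135
Σ rows: total corner-gray = 36314  → 1174.2209 mm³

1174.221


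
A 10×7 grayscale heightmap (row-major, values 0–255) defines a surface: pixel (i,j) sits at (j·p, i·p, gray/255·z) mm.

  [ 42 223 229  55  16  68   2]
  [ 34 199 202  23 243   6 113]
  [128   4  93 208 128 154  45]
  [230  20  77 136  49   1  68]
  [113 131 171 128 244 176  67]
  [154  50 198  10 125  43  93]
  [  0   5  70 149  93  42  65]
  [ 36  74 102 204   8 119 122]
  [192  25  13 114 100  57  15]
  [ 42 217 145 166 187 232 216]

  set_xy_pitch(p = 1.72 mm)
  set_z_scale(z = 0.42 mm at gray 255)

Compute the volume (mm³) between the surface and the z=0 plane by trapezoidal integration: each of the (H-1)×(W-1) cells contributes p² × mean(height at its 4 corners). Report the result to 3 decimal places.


27.170

height_mm = gray/255 × 0.42; cell vol = 1.72² × mean(4 corners)
unit = 1.72² × 0.42 / (4×255) = 0.00121816 mm³ per gray-sum
row 0: Σ corner-gray over 6 cells = 2719  → 3.3122
row 1: Σ corner-gray over 6 cells = 2840  → 3.4596
row 2: Σ corner-gray over 6 cells = 2211  → 2.6934
row 3: Σ corner-gray over 6 cells = 2744  → 3.3426
row 4: Σ corner-gray over 6 cells = 2979  → 3.6289
row 5: Σ corner-gray over 6 cells = 1882  → 2.2926
row 6: Σ corner-gray over 6 cells = 1955  → 2.3815
row 7: Σ corner-gray over 6 cells = 1997  → 2.4327
row 8: Σ corner-gray over 6 cells = 2977  → 3.6265
Σ rows: total corner-gray = 22304  → 27.1699 mm³


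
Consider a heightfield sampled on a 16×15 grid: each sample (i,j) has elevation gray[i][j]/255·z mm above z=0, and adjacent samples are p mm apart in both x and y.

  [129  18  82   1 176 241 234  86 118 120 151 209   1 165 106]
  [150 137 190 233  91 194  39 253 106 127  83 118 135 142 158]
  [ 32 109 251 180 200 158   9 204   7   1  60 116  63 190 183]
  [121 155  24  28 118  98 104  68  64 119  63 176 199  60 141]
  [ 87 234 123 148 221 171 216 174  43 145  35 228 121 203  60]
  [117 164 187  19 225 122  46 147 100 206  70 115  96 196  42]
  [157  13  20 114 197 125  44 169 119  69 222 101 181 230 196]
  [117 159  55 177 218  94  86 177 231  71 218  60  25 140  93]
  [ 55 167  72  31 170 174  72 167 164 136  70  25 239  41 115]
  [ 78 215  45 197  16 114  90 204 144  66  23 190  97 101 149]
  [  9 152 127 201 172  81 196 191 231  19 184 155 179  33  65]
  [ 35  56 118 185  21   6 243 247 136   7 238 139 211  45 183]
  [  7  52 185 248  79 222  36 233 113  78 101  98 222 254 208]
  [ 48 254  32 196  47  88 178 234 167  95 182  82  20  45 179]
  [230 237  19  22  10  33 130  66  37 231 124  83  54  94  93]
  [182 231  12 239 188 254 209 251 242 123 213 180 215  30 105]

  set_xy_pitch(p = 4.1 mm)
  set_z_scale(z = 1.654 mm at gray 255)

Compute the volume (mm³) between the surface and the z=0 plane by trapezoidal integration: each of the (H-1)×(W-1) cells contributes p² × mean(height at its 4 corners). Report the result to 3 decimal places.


height_mm = gray/255 × 1.654; cell vol = 4.1² × mean(4 corners)
unit = 4.1² × 1.654 / (4×255) = 0.0272586 mm³ per gray-sum
row 0: Σ corner-gray over 14 cells = 7443  → 202.8855
row 1: Σ corner-gray over 14 cells = 7315  → 199.3964
row 2: Σ corner-gray over 14 cells = 6125  → 166.9587
row 3: Σ corner-gray over 14 cells = 7085  → 193.1270
row 4: Σ corner-gray over 14 cells = 7816  → 213.0530
row 5: Σ corner-gray over 14 cells = 7106  → 193.6994
row 6: Σ corner-gray over 14 cells = 7193  → 196.0709
row 7: Σ corner-gray over 14 cells = 6858  → 186.9393
row 8: Σ corner-gray over 14 cells = 6457  → 176.0086
row 9: Σ corner-gray over 14 cells = 7147  → 194.8170
row 10: Σ corner-gray over 14 cells = 7438  → 202.7492
row 11: Σ corner-gray over 14 cells = 7579  → 206.5927
row 12: Σ corner-gray over 14 cells = 7524  → 205.0935
row 13: Σ corner-gray over 14 cells = 6070  → 165.4595
row 14: Σ corner-gray over 14 cells = 7664  → 208.9097
Σ rows: total corner-gray = 106820  → 2911.7603 mm³

2911.760


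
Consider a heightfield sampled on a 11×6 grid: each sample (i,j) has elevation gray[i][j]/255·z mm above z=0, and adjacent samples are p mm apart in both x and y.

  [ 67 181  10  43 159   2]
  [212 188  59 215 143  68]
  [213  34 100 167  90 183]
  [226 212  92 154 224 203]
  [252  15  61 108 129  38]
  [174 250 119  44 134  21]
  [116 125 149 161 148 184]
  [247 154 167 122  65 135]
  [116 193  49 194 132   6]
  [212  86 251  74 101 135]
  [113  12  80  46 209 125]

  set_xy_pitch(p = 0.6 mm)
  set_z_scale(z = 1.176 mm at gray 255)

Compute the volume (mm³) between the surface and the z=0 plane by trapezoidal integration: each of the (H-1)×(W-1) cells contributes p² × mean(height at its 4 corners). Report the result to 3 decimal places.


height_mm = gray/255 × 1.176; cell vol = 0.6² × mean(4 corners)
unit = 0.6² × 1.176 / (4×255) = 0.000415059 mm³ per gray-sum
row 0: Σ corner-gray over 5 cells = 2345  → 0.9733
row 1: Σ corner-gray over 5 cells = 2668  → 1.1074
row 2: Σ corner-gray over 5 cells = 2971  → 1.2331
row 3: Σ corner-gray over 5 cells = 2709  → 1.1244
row 4: Σ corner-gray over 5 cells = 2205  → 0.9152
row 5: Σ corner-gray over 5 cells = 2755  → 1.1435
row 6: Σ corner-gray over 5 cells = 2864  → 1.1887
row 7: Σ corner-gray over 5 cells = 2656  → 1.1024
row 8: Σ corner-gray over 5 cells = 2629  → 1.0912
row 9: Σ corner-gray over 5 cells = 2303  → 0.9559
Σ rows: total corner-gray = 26105  → 10.8351 mm³

10.835


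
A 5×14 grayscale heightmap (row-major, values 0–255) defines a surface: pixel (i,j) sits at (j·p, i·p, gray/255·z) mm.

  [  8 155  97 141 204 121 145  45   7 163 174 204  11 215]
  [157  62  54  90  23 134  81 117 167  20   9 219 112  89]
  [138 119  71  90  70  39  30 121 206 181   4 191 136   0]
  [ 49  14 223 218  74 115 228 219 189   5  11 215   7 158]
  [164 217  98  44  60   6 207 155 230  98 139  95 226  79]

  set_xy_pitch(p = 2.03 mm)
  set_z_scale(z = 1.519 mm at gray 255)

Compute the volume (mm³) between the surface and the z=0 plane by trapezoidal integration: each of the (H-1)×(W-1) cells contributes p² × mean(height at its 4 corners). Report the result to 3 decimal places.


142.303

height_mm = gray/255 × 1.519; cell vol = 2.03² × mean(4 corners)
unit = 2.03² × 1.519 / (4×255) = 0.00613691 mm³ per gray-sum
row 0: Σ corner-gray over 13 cells = 5579  → 34.2378
row 1: Σ corner-gray over 13 cells = 5076  → 31.1509
row 2: Σ corner-gray over 13 cells = 5897  → 36.1894
row 3: Σ corner-gray over 13 cells = 6636  → 40.7245
Σ rows: total corner-gray = 23188  → 142.3026 mm³


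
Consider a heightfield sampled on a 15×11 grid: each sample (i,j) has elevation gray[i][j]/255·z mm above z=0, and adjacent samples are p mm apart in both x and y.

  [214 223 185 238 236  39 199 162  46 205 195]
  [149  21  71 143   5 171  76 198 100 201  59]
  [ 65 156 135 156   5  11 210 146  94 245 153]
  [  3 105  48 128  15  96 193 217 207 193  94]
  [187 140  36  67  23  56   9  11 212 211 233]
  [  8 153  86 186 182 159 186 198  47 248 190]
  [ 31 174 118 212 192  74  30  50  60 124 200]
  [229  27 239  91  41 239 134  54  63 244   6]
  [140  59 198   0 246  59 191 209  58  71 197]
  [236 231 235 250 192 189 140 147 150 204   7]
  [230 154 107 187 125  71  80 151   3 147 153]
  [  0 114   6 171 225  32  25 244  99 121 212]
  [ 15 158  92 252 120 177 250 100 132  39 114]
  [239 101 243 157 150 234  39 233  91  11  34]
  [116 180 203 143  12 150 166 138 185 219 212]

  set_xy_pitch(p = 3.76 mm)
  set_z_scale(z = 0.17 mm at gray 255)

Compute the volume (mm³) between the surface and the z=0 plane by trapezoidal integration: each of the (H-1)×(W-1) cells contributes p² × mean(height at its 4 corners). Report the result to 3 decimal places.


height_mm = gray/255 × 0.17; cell vol = 3.76² × mean(4 corners)
unit = 3.76² × 0.17 / (4×255) = 0.00235627 mm³ per gray-sum
row 0: Σ corner-gray over 10 cells = 5655  → 13.3247
row 1: Σ corner-gray over 10 cells = 4714  → 11.1074
row 2: Σ corner-gray over 10 cells = 5035  → 11.8638
row 3: Σ corner-gray over 10 cells = 4451  → 10.4877
row 4: Σ corner-gray over 10 cells = 5038  → 11.8709
row 5: Σ corner-gray over 10 cells = 5387  → 12.6932
row 6: Σ corner-gray over 10 cells = 4798  → 11.3054
row 7: Σ corner-gray over 10 cells = 5018  → 11.8237
row 8: Σ corner-gray over 10 cells = 6238  → 14.6984
row 9: Σ corner-gray over 10 cells = 6152  → 14.4958
row 10: Σ corner-gray over 10 cells = 4719  → 11.1192
row 11: Σ corner-gray over 10 cells = 5055  → 11.9109
row 12: Σ corner-gray over 10 cells = 5560  → 13.1008
row 13: Σ corner-gray over 10 cells = 5911  → 13.9279
Σ rows: total corner-gray = 73731  → 173.7299 mm³

173.730


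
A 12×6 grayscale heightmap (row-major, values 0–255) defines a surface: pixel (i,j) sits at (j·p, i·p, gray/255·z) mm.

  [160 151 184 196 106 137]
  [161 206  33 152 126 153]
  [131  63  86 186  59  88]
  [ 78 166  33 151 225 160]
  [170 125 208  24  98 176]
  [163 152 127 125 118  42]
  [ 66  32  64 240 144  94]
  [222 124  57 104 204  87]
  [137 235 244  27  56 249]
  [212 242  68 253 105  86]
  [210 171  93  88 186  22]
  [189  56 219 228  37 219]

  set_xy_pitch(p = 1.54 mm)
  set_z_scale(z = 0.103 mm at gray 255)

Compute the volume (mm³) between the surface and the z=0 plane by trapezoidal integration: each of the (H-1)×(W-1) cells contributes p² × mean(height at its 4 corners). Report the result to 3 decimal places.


7.010

height_mm = gray/255 × 0.103; cell vol = 1.54² × mean(4 corners)
unit = 1.54² × 0.103 / (4×255) = 0.000239485 mm³ per gray-sum
row 0: Σ corner-gray over 5 cells = 2919  → 0.6991
row 1: Σ corner-gray over 5 cells = 2355  → 0.5640
row 2: Σ corner-gray over 5 cells = 2395  → 0.5736
row 3: Σ corner-gray over 5 cells = 2644  → 0.6332
row 4: Σ corner-gray over 5 cells = 2505  → 0.5999
row 5: Σ corner-gray over 5 cells = 2369  → 0.5673
row 6: Σ corner-gray over 5 cells = 2407  → 0.5764
row 7: Σ corner-gray over 5 cells = 2797  → 0.6698
row 8: Σ corner-gray over 5 cells = 3144  → 0.7529
row 9: Σ corner-gray over 5 cells = 2942  → 0.7046
row 10: Σ corner-gray over 5 cells = 2796  → 0.6696
Σ rows: total corner-gray = 29273  → 7.0104 mm³


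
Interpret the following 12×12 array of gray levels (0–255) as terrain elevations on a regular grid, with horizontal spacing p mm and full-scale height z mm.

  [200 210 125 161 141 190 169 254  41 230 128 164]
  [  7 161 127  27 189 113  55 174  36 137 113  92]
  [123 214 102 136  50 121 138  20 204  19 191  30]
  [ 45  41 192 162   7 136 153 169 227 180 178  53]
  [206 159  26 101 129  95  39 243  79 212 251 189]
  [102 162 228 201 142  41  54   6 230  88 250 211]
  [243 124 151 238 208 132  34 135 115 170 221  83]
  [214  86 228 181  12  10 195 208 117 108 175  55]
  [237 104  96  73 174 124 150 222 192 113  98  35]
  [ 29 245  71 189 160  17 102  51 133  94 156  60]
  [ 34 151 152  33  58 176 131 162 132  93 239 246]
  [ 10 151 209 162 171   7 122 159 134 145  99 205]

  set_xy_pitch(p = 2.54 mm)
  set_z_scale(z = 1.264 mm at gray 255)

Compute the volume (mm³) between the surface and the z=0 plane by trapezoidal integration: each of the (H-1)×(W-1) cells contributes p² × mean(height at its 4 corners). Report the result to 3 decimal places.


height_mm = gray/255 × 1.264; cell vol = 2.54² × mean(4 corners)
unit = 2.54² × 1.264 / (4×255) = 0.00799492 mm³ per gray-sum
row 0: Σ corner-gray over 11 cells = 6025  → 48.1694
row 1: Σ corner-gray over 11 cells = 4906  → 39.2231
row 2: Σ corner-gray over 11 cells = 5531  → 44.2199
row 3: Σ corner-gray over 11 cells = 6051  → 48.3773
row 4: Σ corner-gray over 11 cells = 6180  → 49.4086
row 5: Σ corner-gray over 11 cells = 6499  → 51.9590
row 6: Σ corner-gray over 11 cells = 6291  → 50.2961
row 7: Σ corner-gray over 11 cells = 5873  → 46.9542
row 8: Σ corner-gray over 11 cells = 5489  → 43.8841
row 9: Σ corner-gray over 11 cells = 5459  → 43.6443
row 10: Σ corner-gray over 11 cells = 5867  → 46.9062
Σ rows: total corner-gray = 64171  → 513.0423 mm³

513.042


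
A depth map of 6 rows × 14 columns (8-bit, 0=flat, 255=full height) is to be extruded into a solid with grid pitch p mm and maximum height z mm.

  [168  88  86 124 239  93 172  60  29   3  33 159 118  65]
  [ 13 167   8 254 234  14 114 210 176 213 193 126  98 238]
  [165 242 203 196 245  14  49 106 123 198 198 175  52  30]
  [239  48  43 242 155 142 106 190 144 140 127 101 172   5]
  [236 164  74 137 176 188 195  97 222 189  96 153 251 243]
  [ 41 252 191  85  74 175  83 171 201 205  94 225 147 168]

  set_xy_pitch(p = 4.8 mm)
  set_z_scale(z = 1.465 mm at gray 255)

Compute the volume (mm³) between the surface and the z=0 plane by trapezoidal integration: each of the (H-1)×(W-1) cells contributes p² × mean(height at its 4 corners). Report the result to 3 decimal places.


height_mm = gray/255 × 1.465; cell vol = 4.8² × mean(4 corners)
unit = 4.8² × 1.465 / (4×255) = 0.0330918 mm³ per gray-sum
row 0: Σ corner-gray over 13 cells = 6506  → 215.2950
row 1: Σ corner-gray over 13 cells = 7662  → 253.5491
row 2: Σ corner-gray over 13 cells = 7261  → 240.2793
row 3: Σ corner-gray over 13 cells = 7827  → 259.0092
row 4: Σ corner-gray over 13 cells = 8378  → 277.2428
Σ rows: total corner-gray = 37634  → 1245.3755 mm³

1245.375


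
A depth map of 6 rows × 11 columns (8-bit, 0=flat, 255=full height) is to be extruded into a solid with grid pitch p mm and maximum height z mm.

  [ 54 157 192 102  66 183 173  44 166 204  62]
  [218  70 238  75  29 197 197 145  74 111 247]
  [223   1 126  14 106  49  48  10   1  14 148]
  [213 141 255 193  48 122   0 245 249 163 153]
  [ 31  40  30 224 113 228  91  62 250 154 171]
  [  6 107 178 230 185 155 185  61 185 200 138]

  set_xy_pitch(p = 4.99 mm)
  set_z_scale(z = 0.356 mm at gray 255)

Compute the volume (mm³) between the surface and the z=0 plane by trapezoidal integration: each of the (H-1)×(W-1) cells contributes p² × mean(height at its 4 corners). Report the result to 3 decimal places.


height_mm = gray/255 × 0.356; cell vol = 4.99² × mean(4 corners)
unit = 4.99² × 0.356 / (4×255) = 0.00869062 mm³ per gray-sum
row 0: Σ corner-gray over 10 cells = 5427  → 47.1640
row 1: Σ corner-gray over 10 cells = 3846  → 33.4241
row 2: Σ corner-gray over 10 cells = 4307  → 37.4305
row 3: Σ corner-gray over 10 cells = 5784  → 50.2666
row 4: Σ corner-gray over 10 cells = 5702  → 49.5539
Σ rows: total corner-gray = 25066  → 217.8392 mm³

217.839


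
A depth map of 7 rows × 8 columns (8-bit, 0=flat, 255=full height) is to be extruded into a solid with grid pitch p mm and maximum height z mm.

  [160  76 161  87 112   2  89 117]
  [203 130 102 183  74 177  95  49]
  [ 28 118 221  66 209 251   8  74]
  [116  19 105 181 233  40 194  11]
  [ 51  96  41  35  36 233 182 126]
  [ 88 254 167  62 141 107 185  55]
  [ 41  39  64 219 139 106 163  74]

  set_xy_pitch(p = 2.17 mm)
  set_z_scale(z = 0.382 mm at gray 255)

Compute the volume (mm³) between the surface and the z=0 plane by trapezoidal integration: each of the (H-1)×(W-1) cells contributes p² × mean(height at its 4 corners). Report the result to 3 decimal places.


35.778

height_mm = gray/255 × 0.382; cell vol = 2.17² × mean(4 corners)
unit = 2.17² × 0.382 / (4×255) = 0.00176353 mm³ per gray-sum
row 0: Σ corner-gray over 7 cells = 3105  → 5.4758
row 1: Σ corner-gray over 7 cells = 3622  → 6.3875
row 2: Σ corner-gray over 7 cells = 3519  → 6.2059
row 3: Σ corner-gray over 7 cells = 3094  → 5.4564
row 4: Σ corner-gray over 7 cells = 3398  → 5.9925
row 5: Σ corner-gray over 7 cells = 3550  → 6.2605
Σ rows: total corner-gray = 20288  → 35.7785 mm³
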